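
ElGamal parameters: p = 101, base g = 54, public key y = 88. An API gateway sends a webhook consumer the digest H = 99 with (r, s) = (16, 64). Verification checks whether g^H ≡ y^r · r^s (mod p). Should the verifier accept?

Left side g^H mod p:
Squares mod 101: 54^1≡54, 54^2≡88, 54^4≡68, 54^8≡79, 54^16≡80, 54^32≡37, 54^64≡56
99 = 64 + 32 + 2 + 1, so 54^99 ≡ 56·37·88·54 ≡ 58 (mod 101)
Right side y^r · r^s mod p:
Squares mod 101: 88^1≡88, 88^2≡68, 88^4≡79, 88^8≡80, 88^16≡37
88^16 ≡ 37 (mod 101)
Squares mod 101: 16^1≡16, 16^2≡54, 16^4≡88, 16^8≡68, 16^16≡79, 16^32≡80, 16^64≡37
16^64 ≡ 37 (mod 101)
37·37 = 1369 ≡ 56 (mod 101)
58 ≠ 56, so verification fails.

reject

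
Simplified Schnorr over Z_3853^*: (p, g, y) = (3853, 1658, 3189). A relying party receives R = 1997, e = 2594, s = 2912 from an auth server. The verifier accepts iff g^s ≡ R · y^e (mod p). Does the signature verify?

g^s mod p:
Squares mod 3853: 1658^1≡1658, 1658^2≡1775, 1658^4≡2724, 1658^8≡3151, 1658^16≡3473, 1658^32≡1839, 1658^64≡2840, 1658^128≡1271, 1658^256≡1034, 1658^512≡1875, 1658^1024≡1689, 1658^2048≡1501
2912 = 2048 + 512 + 256 + 64 + 32, so 1658^2912 ≡ 1501·1875·1034·2840·1839 ≡ 2020 (mod 3853)
R · y^e mod p:
Squares mod 3853: 3189^1≡3189, 3189^2≡1654, 3189^4≡86, 3189^8≡3543, 3189^16≡3628, 3189^32≡536, 3189^64≡2174, 3189^128≡2498, 3189^256≡1997, 3189^512≡154, 3189^1024≡598, 3189^2048≡3128
2594 = 2048 + 512 + 32 + 2, so 3189^2594 ≡ 3128·154·536·1654 ≡ 3827 (mod 3853)
1997·3827 = 7642519 ≡ 2020 (mod 3853)
2020 ≡ 2020 (mod 3853); signature holds.

verifies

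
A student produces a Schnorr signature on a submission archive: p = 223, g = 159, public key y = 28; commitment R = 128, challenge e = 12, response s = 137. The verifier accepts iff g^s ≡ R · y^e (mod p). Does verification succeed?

fails

g^s mod p:
159^137 mod 223 = 190
R · y^e mod p:
28^12 mod 223 = 2
128·2 = 256 ≡ 33 (mod 223)
190 ≠ 33; the check fails.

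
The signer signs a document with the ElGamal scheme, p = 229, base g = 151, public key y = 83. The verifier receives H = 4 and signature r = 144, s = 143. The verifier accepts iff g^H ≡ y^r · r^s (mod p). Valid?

no

Left side g^H mod p:
151^2 = 22801 ≡ 130
151^4 ≡ 130^2 = 16900 ≡ 183
Right side y^r · r^s mod p:
83^2 = 6889 ≡ 19
83^4 ≡ 19^2 = 361 ≡ 132
83^8 ≡ 132^2 = 17424 ≡ 20
83^16 ≡ 20^2 = 400 ≡ 171
83^32 ≡ 171^2 = 29241 ≡ 158
83^64 ≡ 158^2 = 24964 ≡ 3
83^128 ≡ 3^2 = 9
144 = 128 + 16, so 83^144 ≡ 9·171 ≡ 165 (mod 229)
144^2 = 20736 ≡ 126
144^4 ≡ 126^2 = 15876 ≡ 75
144^8 ≡ 75^2 = 5625 ≡ 129
144^16 ≡ 129^2 = 16641 ≡ 153
144^32 ≡ 153^2 = 23409 ≡ 51
144^64 ≡ 51^2 = 2601 ≡ 82
144^128 ≡ 82^2 = 6724 ≡ 83
143 = 128 + 8 + 4 + 2 + 1, so 144^143 ≡ 83·129·75·126·144 ≡ 217 (mod 229)
165·217 = 35805 ≡ 81 (mod 229)
183 ≠ 81, so verification fails.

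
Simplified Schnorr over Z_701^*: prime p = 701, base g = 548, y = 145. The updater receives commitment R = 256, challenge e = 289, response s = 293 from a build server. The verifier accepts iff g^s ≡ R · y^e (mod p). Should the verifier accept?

accept

g^s mod p:
548^2 = 300304 ≡ 276
548^4 ≡ 276^2 = 76176 ≡ 468
548^8 ≡ 468^2 = 219024 ≡ 312
548^16 ≡ 312^2 = 97344 ≡ 606
548^32 ≡ 606^2 = 367236 ≡ 613
548^64 ≡ 613^2 = 375769 ≡ 33
548^128 ≡ 33^2 = 1089 ≡ 388
548^256 ≡ 388^2 = 150544 ≡ 530
293 = 256 + 32 + 4 + 1, so 548^293 ≡ 530·613·468·548 ≡ 294 (mod 701)
R · y^e mod p:
145^2 = 21025 ≡ 696
145^4 ≡ 696^2 = 484416 ≡ 25
145^8 ≡ 25^2 = 625
145^16 ≡ 625^2 = 390625 ≡ 168
145^32 ≡ 168^2 = 28224 ≡ 184
145^64 ≡ 184^2 = 33856 ≡ 208
145^128 ≡ 208^2 = 43264 ≡ 503
145^256 ≡ 503^2 = 253009 ≡ 649
289 = 256 + 32 + 1, so 145^289 ≡ 649·184·145 ≡ 620 (mod 701)
256·620 = 158720 ≡ 294 (mod 701)
294 ≡ 294 (mod 701); signature holds.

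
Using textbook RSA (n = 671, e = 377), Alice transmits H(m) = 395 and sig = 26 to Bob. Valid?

sig^2 ≡ 26^2 = 676 ≡ 5
sig^4 ≡ 5^2 = 25
sig^8 ≡ 25^2 = 625
sig^16 ≡ 625^2 = 390625 ≡ 103
sig^32 ≡ 103^2 = 10609 ≡ 544
sig^64 ≡ 544^2 = 295936 ≡ 25
sig^128 ≡ 25^2 = 625
sig^256 ≡ 625^2 = 390625 ≡ 103
377 = 256 + 64 + 32 + 16 + 8 + 1, so sig^377 ≡ 103·25·544·103·625·26 ≡ 665 (mod 671)
665 ≠ 395, so verification fails.

no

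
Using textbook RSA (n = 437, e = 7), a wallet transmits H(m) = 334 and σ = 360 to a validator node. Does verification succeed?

Squares mod 437: σ^1≡360, σ^2≡248, σ^4≡324
7 = 4 + 2 + 1, so σ^7 ≡ 324·248·360 ≡ 379 (mod 437)
The recovered value 379 does not match the digest 334.

fails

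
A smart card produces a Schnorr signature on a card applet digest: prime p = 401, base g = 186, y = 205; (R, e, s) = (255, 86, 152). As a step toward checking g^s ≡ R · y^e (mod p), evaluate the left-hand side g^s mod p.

195

186^2 = 34596 ≡ 110
186^4 ≡ 110^2 = 12100 ≡ 70
186^8 ≡ 70^2 = 4900 ≡ 88
186^16 ≡ 88^2 = 7744 ≡ 125
186^32 ≡ 125^2 = 15625 ≡ 387
186^64 ≡ 387^2 = 149769 ≡ 196
186^128 ≡ 196^2 = 38416 ≡ 321
152 = 128 + 16 + 8, so 186^152 ≡ 321·125·88 ≡ 195 (mod 401)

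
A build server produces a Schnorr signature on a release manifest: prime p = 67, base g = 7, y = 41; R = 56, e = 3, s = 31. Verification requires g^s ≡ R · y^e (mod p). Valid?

yes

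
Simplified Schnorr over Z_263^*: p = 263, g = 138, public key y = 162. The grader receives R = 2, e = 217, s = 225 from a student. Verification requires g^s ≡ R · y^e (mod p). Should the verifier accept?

g^s mod p:
138^2 = 19044 ≡ 108
138^4 ≡ 108^2 = 11664 ≡ 92
138^8 ≡ 92^2 = 8464 ≡ 48
138^16 ≡ 48^2 = 2304 ≡ 200
138^32 ≡ 200^2 = 40000 ≡ 24
138^64 ≡ 24^2 = 576 ≡ 50
138^128 ≡ 50^2 = 2500 ≡ 133
225 = 128 + 64 + 32 + 1, so 138^225 ≡ 133·50·24·138 ≡ 128 (mod 263)
R · y^e mod p:
162^2 = 26244 ≡ 207
162^4 ≡ 207^2 = 42849 ≡ 243
162^8 ≡ 243^2 = 59049 ≡ 137
162^16 ≡ 137^2 = 18769 ≡ 96
162^32 ≡ 96^2 = 9216 ≡ 11
162^64 ≡ 11^2 = 121
162^128 ≡ 121^2 = 14641 ≡ 176
217 = 128 + 64 + 16 + 8 + 1, so 162^217 ≡ 176·121·96·137·162 ≡ 99 (mod 263)
2·99 = 198 ≡ 198 (mod 263)
128 ≠ 198; the check fails.

reject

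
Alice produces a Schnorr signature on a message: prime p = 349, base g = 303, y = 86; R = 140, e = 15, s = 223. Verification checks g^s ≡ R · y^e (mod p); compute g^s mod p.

303^2 = 91809 ≡ 22
303^4 ≡ 22^2 = 484 ≡ 135
303^8 ≡ 135^2 = 18225 ≡ 77
303^16 ≡ 77^2 = 5929 ≡ 345
303^32 ≡ 345^2 = 119025 ≡ 16
303^64 ≡ 16^2 = 256
303^128 ≡ 256^2 = 65536 ≡ 273
223 = 128 + 64 + 16 + 8 + 4 + 2 + 1, so 303^223 ≡ 273·256·345·77·135·22·303 ≡ 197 (mod 349)

197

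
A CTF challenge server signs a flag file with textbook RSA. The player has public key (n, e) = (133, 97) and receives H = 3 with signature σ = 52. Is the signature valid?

σ^2 ≡ 52^2 = 2704 ≡ 44
σ^4 ≡ 44^2 = 1936 ≡ 74
σ^8 ≡ 74^2 = 5476 ≡ 23
σ^16 ≡ 23^2 = 529 ≡ 130
σ^32 ≡ 130^2 = 16900 ≡ 9
σ^64 ≡ 9^2 = 81
97 = 64 + 32 + 1, so σ^97 ≡ 81·9·52 ≡ 3 (mod 133)
Since 3 equals the digest 3, verification succeeds.

valid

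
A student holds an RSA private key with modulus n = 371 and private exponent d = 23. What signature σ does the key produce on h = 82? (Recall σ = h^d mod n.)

59

Squares mod 371: h^1≡82, h^2≡46, h^4≡261, h^8≡228, h^16≡44
23 = 16 + 4 + 2 + 1, so h^23 ≡ 44·261·46·82 ≡ 59 (mod 371)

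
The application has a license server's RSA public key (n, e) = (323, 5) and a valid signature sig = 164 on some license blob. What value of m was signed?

27

sig^2 ≡ 164^2 = 26896 ≡ 87
sig^4 ≡ 87^2 = 7569 ≡ 140
5 = 4 + 1, so sig^5 ≡ 140·164 ≡ 27 (mod 323)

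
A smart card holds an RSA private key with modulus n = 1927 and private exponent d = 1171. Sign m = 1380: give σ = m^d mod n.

1766

m^2 ≡ 1380^2 = 1904400 ≡ 524
m^4 ≡ 524^2 = 274576 ≡ 942
m^8 ≡ 942^2 = 887364 ≡ 944
m^16 ≡ 944^2 = 891136 ≡ 862
m^32 ≡ 862^2 = 743044 ≡ 1149
m^64 ≡ 1149^2 = 1320201 ≡ 206
m^128 ≡ 206^2 = 42436 ≡ 42
m^256 ≡ 42^2 = 1764
m^512 ≡ 1764^2 = 3111696 ≡ 1518
m^1024 ≡ 1518^2 = 2304324 ≡ 1559
1171 = 1024 + 128 + 16 + 2 + 1, so m^1171 ≡ 1559·42·862·524·1380 ≡ 1766 (mod 1927)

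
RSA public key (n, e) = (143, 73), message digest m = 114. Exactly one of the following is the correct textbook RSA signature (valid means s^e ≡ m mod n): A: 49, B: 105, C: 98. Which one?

A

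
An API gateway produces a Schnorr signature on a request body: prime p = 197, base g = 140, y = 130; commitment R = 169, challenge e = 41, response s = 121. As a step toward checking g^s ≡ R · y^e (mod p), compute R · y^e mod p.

180

130^2 = 16900 ≡ 155
130^4 ≡ 155^2 = 24025 ≡ 188
130^8 ≡ 188^2 = 35344 ≡ 81
130^16 ≡ 81^2 = 6561 ≡ 60
130^32 ≡ 60^2 = 3600 ≡ 54
41 = 32 + 8 + 1, so 130^41 ≡ 54·81·130 ≡ 78 (mod 197)
R · y^e ≡ 169·78 = 13182 ≡ 180 (mod 197)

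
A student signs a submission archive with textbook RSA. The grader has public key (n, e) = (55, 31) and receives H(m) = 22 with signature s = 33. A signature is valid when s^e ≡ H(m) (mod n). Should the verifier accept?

accept

s^31 mod 55 = 22
22 = H(m), so the signature checks out.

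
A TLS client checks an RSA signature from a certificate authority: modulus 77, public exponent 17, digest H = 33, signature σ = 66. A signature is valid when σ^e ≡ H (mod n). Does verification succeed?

passes

σ^2 ≡ 66^2 = 4356 ≡ 44
σ^4 ≡ 44^2 = 1936 ≡ 11
σ^8 ≡ 11^2 = 121 ≡ 44
σ^16 ≡ 44^2 = 1936 ≡ 11
17 = 16 + 1, so σ^17 ≡ 11·66 ≡ 33 (mod 77)
33 = H, so the signature checks out.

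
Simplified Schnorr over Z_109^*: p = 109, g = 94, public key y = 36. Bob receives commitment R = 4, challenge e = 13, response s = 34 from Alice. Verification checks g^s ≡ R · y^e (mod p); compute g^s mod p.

Squares mod 109: 94^1≡94, 94^2≡7, 94^4≡49, 94^8≡3, 94^16≡9, 94^32≡81
34 = 32 + 2, so 94^34 ≡ 81·7 ≡ 22 (mod 109)

22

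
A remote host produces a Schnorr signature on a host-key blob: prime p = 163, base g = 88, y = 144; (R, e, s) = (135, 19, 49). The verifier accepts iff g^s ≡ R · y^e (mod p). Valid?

g^s mod p:
88^2 = 7744 ≡ 83
88^4 ≡ 83^2 = 6889 ≡ 43
88^8 ≡ 43^2 = 1849 ≡ 56
88^16 ≡ 56^2 = 3136 ≡ 39
88^32 ≡ 39^2 = 1521 ≡ 54
49 = 32 + 16 + 1, so 88^49 ≡ 54·39·88 ≡ 160 (mod 163)
R · y^e mod p:
144^2 = 20736 ≡ 35
144^4 ≡ 35^2 = 1225 ≡ 84
144^8 ≡ 84^2 = 7056 ≡ 47
144^16 ≡ 47^2 = 2209 ≡ 90
19 = 16 + 2 + 1, so 144^19 ≡ 90·35·144 ≡ 134 (mod 163)
135·134 = 18090 ≡ 160 (mod 163)
160 ≡ 160 (mod 163); signature holds.

yes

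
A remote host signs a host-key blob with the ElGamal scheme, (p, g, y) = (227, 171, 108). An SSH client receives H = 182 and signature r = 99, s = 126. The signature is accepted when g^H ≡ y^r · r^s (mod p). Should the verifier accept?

reject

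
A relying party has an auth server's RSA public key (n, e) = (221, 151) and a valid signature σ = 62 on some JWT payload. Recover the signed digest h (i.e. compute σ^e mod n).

88

σ^151 mod 221 = 88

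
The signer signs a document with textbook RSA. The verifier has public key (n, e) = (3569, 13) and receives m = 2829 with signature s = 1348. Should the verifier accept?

s^13 mod 3569 = 740
740 ≠ 2829, so verification fails.

reject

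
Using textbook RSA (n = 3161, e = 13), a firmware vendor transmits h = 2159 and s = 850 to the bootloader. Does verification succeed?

s^2 ≡ 850^2 = 722500 ≡ 1792
s^4 ≡ 1792^2 = 3211264 ≡ 2849
s^8 ≡ 2849^2 = 8116801 ≡ 2514
13 = 8 + 4 + 1, so s^13 ≡ 2514·2849·850 ≡ 2159 (mod 3161)
Since 2159 equals the digest 2159, verification succeeds.

passes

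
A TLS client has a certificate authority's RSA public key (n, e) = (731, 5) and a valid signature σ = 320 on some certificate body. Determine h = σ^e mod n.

675

Squares mod 731: σ^1≡320, σ^2≡60, σ^4≡676
5 = 4 + 1, so σ^5 ≡ 676·320 ≡ 675 (mod 731)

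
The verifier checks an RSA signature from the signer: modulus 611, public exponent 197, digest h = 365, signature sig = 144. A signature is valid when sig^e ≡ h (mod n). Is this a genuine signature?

Squares mod 611: sig^1≡144, sig^2≡573, sig^4≡222, sig^8≡404, sig^16≡79, sig^32≡131, sig^64≡53, sig^128≡365
197 = 128 + 64 + 4 + 1, so sig^197 ≡ 365·53·222·144 ≡ 365 (mod 611)
365 = h, so the signature checks out.

genuine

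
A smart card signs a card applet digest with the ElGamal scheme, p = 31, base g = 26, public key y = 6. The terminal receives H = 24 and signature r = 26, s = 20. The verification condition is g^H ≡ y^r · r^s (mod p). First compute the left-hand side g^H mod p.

26^2 = 676 ≡ 25
26^4 ≡ 25^2 = 625 ≡ 5
26^8 ≡ 5^2 = 25
26^16 ≡ 25^2 = 625 ≡ 5
24 = 16 + 8, so 26^24 ≡ 5·25 ≡ 1 (mod 31)

1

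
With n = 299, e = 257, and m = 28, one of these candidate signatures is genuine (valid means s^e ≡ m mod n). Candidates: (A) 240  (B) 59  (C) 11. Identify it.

Candidate A: Squares mod 299: 240^1≡240, 240^2≡192, 240^4≡87, 240^8≡94, 240^16≡165, 240^32≡16, 240^64≡256, 240^128≡55, 240^256≡35; 257 = 256 + 1, so 240^257 ≡ 35·240 ≡ 28 (mod 299)
  → matches m = 28
Candidate B: Squares mod 299: 59^1≡59, 59^2≡192, 59^4≡87, 59^8≡94, 59^16≡165, 59^32≡16, 59^64≡256, 59^128≡55, 59^256≡35; 257 = 256 + 1, so 59^257 ≡ 35·59 ≡ 271 (mod 299)
Candidate C: Squares mod 299: 11^1≡11, 11^2≡121, 11^4≡289, 11^8≡100, 11^16≡133, 11^32≡48, 11^64≡211, 11^128≡269, 11^256≡3; 257 = 256 + 1, so 11^257 ≡ 3·11 ≡ 33 (mod 299)

A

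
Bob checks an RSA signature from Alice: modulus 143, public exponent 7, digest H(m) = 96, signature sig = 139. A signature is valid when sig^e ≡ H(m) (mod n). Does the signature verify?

does not verify

sig^2 ≡ 139^2 = 19321 ≡ 16
sig^4 ≡ 16^2 = 256 ≡ 113
7 = 4 + 2 + 1, so sig^7 ≡ 113·16·139 ≡ 61 (mod 143)
61 ≠ 96, so verification fails.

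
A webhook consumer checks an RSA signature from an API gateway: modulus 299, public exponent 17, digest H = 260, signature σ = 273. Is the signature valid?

σ^17 mod 299 = 260
260 = H, so the signature checks out.

valid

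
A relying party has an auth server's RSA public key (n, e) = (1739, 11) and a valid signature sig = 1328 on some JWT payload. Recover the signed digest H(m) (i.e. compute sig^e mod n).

Squares mod 1739: sig^1≡1328, sig^2≡238, sig^4≡996, sig^8≡786
11 = 8 + 2 + 1, so sig^11 ≡ 786·238·1328 ≡ 1459 (mod 1739)

1459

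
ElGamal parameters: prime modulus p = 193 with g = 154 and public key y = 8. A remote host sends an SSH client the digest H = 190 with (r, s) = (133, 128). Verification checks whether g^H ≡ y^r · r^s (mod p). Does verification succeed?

passes

Left side g^H mod p:
154^2 = 23716 ≡ 170
154^4 ≡ 170^2 = 28900 ≡ 143
154^8 ≡ 143^2 = 20449 ≡ 184
154^16 ≡ 184^2 = 33856 ≡ 81
154^32 ≡ 81^2 = 6561 ≡ 192
154^64 ≡ 192^2 = 36864 ≡ 1
154^128 ≡ 1^2 = 1
190 = 128 + 32 + 16 + 8 + 4 + 2, so 154^190 ≡ 1·192·81·184·143·170 ≡ 151 (mod 193)
Right side y^r · r^s mod p:
8^2 = 64
8^4 ≡ 64^2 = 4096 ≡ 43
8^8 ≡ 43^2 = 1849 ≡ 112
8^16 ≡ 112^2 = 12544 ≡ 192
8^32 ≡ 192^2 = 36864 ≡ 1
8^64 ≡ 1^2 = 1
8^128 ≡ 1^2 = 1
133 = 128 + 4 + 1, so 8^133 ≡ 1·43·8 ≡ 151 (mod 193)
133^2 = 17689 ≡ 126
133^4 ≡ 126^2 = 15876 ≡ 50
133^8 ≡ 50^2 = 2500 ≡ 184
133^16 ≡ 184^2 = 33856 ≡ 81
133^32 ≡ 81^2 = 6561 ≡ 192
133^64 ≡ 192^2 = 36864 ≡ 1
133^128 ≡ 1^2 = 1
151·1 = 151 ≡ 151 (mod 193)
151 ≡ 151 (mod 193), so the signature is genuine.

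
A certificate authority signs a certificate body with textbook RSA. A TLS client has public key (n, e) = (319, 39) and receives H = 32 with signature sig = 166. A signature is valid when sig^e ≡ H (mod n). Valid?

no

sig^2 ≡ 166^2 = 27556 ≡ 122
sig^4 ≡ 122^2 = 14884 ≡ 210
sig^8 ≡ 210^2 = 44100 ≡ 78
sig^16 ≡ 78^2 = 6084 ≡ 23
sig^32 ≡ 23^2 = 529 ≡ 210
39 = 32 + 4 + 2 + 1, so sig^39 ≡ 210·210·122·166 ≡ 287 (mod 319)
287 ≠ 32, so verification fails.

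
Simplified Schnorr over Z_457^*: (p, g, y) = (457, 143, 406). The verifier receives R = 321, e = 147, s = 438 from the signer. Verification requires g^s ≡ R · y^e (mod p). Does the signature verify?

g^s mod p:
143^438 mod 457 = 168
R · y^e mod p:
406^147 mod 457 = 402
321·402 = 129042 ≡ 168 (mod 457)
168 ≡ 168 (mod 457); signature holds.

verifies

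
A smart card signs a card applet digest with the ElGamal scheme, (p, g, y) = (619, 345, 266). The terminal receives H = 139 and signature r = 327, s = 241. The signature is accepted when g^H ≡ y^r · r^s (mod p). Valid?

no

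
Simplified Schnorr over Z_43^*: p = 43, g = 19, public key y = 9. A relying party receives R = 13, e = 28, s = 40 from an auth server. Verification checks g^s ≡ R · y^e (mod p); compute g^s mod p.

38

19^2 = 361 ≡ 17
19^4 ≡ 17^2 = 289 ≡ 31
19^8 ≡ 31^2 = 961 ≡ 15
19^16 ≡ 15^2 = 225 ≡ 10
19^32 ≡ 10^2 = 100 ≡ 14
40 = 32 + 8, so 19^40 ≡ 14·15 ≡ 38 (mod 43)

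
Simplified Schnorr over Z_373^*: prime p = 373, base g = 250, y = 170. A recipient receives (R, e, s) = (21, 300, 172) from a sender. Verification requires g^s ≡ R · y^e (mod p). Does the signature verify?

verifies

g^s mod p:
250^2 = 62500 ≡ 209
250^4 ≡ 209^2 = 43681 ≡ 40
250^8 ≡ 40^2 = 1600 ≡ 108
250^16 ≡ 108^2 = 11664 ≡ 101
250^32 ≡ 101^2 = 10201 ≡ 130
250^64 ≡ 130^2 = 16900 ≡ 115
250^128 ≡ 115^2 = 13225 ≡ 170
172 = 128 + 32 + 8 + 4, so 250^172 ≡ 170·130·108·40 ≡ 39 (mod 373)
R · y^e mod p:
170^2 = 28900 ≡ 179
170^4 ≡ 179^2 = 32041 ≡ 336
170^8 ≡ 336^2 = 112896 ≡ 250
170^16 ≡ 250^2 = 62500 ≡ 209
170^32 ≡ 209^2 = 43681 ≡ 40
170^64 ≡ 40^2 = 1600 ≡ 108
170^128 ≡ 108^2 = 11664 ≡ 101
170^256 ≡ 101^2 = 10201 ≡ 130
300 = 256 + 32 + 8 + 4, so 170^300 ≡ 130·40·250·336 ≡ 215 (mod 373)
21·215 = 4515 ≡ 39 (mod 373)
39 ≡ 39 (mod 373); signature holds.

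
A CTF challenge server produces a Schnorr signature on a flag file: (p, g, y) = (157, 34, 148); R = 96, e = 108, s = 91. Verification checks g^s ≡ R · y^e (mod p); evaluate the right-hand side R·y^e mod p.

135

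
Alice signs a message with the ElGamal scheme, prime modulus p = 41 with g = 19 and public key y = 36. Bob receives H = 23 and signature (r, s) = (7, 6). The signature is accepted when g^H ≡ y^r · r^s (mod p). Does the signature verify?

does not verify

Left side g^H mod p:
Squares mod 41: 19^1≡19, 19^2≡33, 19^4≡23, 19^8≡37, 19^16≡16
23 = 16 + 4 + 2 + 1, so 19^23 ≡ 16·23·33·19 ≡ 29 (mod 41)
Right side y^r · r^s mod p:
Squares mod 41: 36^1≡36, 36^2≡25, 36^4≡10
7 = 4 + 2 + 1, so 36^7 ≡ 10·25·36 ≡ 21 (mod 41)
Squares mod 41: 7^1≡7, 7^2≡8, 7^4≡23
6 = 4 + 2, so 7^6 ≡ 23·8 ≡ 20 (mod 41)
21·20 = 420 ≡ 10 (mod 41)
29 ≠ 10, so verification fails.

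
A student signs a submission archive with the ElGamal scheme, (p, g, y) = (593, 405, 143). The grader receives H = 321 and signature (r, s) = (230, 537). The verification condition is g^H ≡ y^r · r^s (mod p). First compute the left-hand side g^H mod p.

580

405^2 = 164025 ≡ 357
405^4 ≡ 357^2 = 127449 ≡ 547
405^8 ≡ 547^2 = 299209 ≡ 337
405^16 ≡ 337^2 = 113569 ≡ 306
405^32 ≡ 306^2 = 93636 ≡ 535
405^64 ≡ 535^2 = 286225 ≡ 399
405^128 ≡ 399^2 = 159201 ≡ 277
405^256 ≡ 277^2 = 76729 ≡ 232
321 = 256 + 64 + 1, so 405^321 ≡ 232·399·405 ≡ 580 (mod 593)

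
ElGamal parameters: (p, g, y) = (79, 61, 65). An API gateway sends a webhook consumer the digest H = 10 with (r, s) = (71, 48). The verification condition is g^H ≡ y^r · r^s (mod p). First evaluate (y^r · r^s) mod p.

62

65^2 = 4225 ≡ 38
65^4 ≡ 38^2 = 1444 ≡ 22
65^8 ≡ 22^2 = 484 ≡ 10
65^16 ≡ 10^2 = 100 ≡ 21
65^32 ≡ 21^2 = 441 ≡ 46
65^64 ≡ 46^2 = 2116 ≡ 62
71 = 64 + 4 + 2 + 1, so 65^71 ≡ 62·22·38·65 ≡ 46 (mod 79)
71^2 = 5041 ≡ 64
71^4 ≡ 64^2 = 4096 ≡ 67
71^8 ≡ 67^2 = 4489 ≡ 65
71^16 ≡ 65^2 = 4225 ≡ 38
71^32 ≡ 38^2 = 1444 ≡ 22
48 = 32 + 16, so 71^48 ≡ 22·38 ≡ 46 (mod 79)
y^r · r^s ≡ 46·46 = 2116 ≡ 62 (mod 79)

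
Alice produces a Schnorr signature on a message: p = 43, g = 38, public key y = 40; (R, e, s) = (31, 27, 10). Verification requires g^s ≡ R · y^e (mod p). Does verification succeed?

g^s mod p:
Squares mod 43: 38^1≡38, 38^2≡25, 38^4≡23, 38^8≡13
10 = 8 + 2, so 38^10 ≡ 13·25 ≡ 24 (mod 43)
R · y^e mod p:
Squares mod 43: 40^1≡40, 40^2≡9, 40^4≡38, 40^8≡25, 40^16≡23
27 = 16 + 8 + 2 + 1, so 40^27 ≡ 23·25·9·40 ≡ 41 (mod 43)
31·41 = 1271 ≡ 24 (mod 43)
24 ≡ 24 (mod 43); signature holds.

passes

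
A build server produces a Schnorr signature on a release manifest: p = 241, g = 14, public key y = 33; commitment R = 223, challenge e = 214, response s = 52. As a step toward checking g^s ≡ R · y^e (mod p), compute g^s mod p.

14^2 = 196
14^4 ≡ 196^2 = 38416 ≡ 97
14^8 ≡ 97^2 = 9409 ≡ 10
14^16 ≡ 10^2 = 100
14^32 ≡ 100^2 = 10000 ≡ 119
52 = 32 + 16 + 4, so 14^52 ≡ 119·100·97 ≡ 151 (mod 241)

151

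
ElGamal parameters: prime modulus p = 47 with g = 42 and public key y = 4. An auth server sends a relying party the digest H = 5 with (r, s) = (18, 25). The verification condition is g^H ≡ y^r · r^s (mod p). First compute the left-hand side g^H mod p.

Squares mod 47: 42^1≡42, 42^2≡25, 42^4≡14
5 = 4 + 1, so 42^5 ≡ 14·42 ≡ 24 (mod 47)

24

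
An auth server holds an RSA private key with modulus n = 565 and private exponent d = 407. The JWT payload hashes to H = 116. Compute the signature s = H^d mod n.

511

H^2 ≡ 116^2 = 13456 ≡ 461
H^4 ≡ 461^2 = 212521 ≡ 81
H^8 ≡ 81^2 = 6561 ≡ 346
H^16 ≡ 346^2 = 119716 ≡ 501
H^32 ≡ 501^2 = 251001 ≡ 141
H^64 ≡ 141^2 = 19881 ≡ 106
H^128 ≡ 106^2 = 11236 ≡ 501
H^256 ≡ 501^2 = 251001 ≡ 141
407 = 256 + 128 + 16 + 4 + 2 + 1, so H^407 ≡ 141·501·501·81·461·116 ≡ 511 (mod 565)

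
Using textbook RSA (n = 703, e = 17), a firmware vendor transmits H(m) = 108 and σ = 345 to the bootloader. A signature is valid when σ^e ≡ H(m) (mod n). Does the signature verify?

σ^17 mod 703 = 108
σ^17 mod 703 = 108 matches H(m).

verifies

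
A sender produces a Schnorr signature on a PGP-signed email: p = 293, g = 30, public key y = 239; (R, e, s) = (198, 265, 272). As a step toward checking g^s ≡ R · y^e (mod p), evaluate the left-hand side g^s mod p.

30^2 = 900 ≡ 21
30^4 ≡ 21^2 = 441 ≡ 148
30^8 ≡ 148^2 = 21904 ≡ 222
30^16 ≡ 222^2 = 49284 ≡ 60
30^32 ≡ 60^2 = 3600 ≡ 84
30^64 ≡ 84^2 = 7056 ≡ 24
30^128 ≡ 24^2 = 576 ≡ 283
30^256 ≡ 283^2 = 80089 ≡ 100
272 = 256 + 16, so 30^272 ≡ 100·60 ≡ 140 (mod 293)

140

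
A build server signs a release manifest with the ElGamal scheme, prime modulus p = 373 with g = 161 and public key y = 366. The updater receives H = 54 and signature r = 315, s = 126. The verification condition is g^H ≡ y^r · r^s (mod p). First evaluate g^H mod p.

219

Squares mod 373: 161^1≡161, 161^2≡184, 161^4≡286, 161^8≡109, 161^16≡318, 161^32≡41
54 = 32 + 16 + 4 + 2, so 161^54 ≡ 41·318·286·184 ≡ 219 (mod 373)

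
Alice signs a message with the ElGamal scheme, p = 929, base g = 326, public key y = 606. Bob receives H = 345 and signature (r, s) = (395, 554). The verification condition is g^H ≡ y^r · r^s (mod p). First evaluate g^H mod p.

Squares mod 929: 326^1≡326, 326^2≡370, 326^4≡337, 326^8≡231, 326^16≡408, 326^32≡173, 326^64≡201, 326^128≡454, 326^256≡807
345 = 256 + 64 + 16 + 8 + 1, so 326^345 ≡ 807·201·408·231·326 ≡ 669 (mod 929)

669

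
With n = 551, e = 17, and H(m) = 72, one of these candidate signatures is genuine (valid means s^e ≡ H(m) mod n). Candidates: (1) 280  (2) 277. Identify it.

1

Candidate 1: Squares mod 551: 280^1≡280, 280^2≡158, 280^4≡169, 280^8≡460, 280^16≡16; 17 = 16 + 1, so 280^17 ≡ 16·280 ≡ 72 (mod 551)
  → matches H(m) = 72
Candidate 2: Squares mod 551: 277^1≡277, 277^2≡140, 277^4≡315, 277^8≡45, 277^16≡372; 17 = 16 + 1, so 277^17 ≡ 372·277 ≡ 7 (mod 551)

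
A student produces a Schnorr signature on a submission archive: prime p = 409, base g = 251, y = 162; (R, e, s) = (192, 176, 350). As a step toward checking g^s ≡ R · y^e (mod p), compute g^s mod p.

251^2 = 63001 ≡ 15
251^4 ≡ 15^2 = 225
251^8 ≡ 225^2 = 50625 ≡ 318
251^16 ≡ 318^2 = 101124 ≡ 101
251^32 ≡ 101^2 = 10201 ≡ 385
251^64 ≡ 385^2 = 148225 ≡ 167
251^128 ≡ 167^2 = 27889 ≡ 77
251^256 ≡ 77^2 = 5929 ≡ 203
350 = 256 + 64 + 16 + 8 + 4 + 2, so 251^350 ≡ 203·167·101·318·225·15 ≡ 319 (mod 409)

319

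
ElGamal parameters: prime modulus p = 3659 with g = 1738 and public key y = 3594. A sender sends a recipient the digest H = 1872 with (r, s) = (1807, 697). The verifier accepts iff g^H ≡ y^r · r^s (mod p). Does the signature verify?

does not verify

Left side g^H mod p:
1738^2 = 3020644 ≡ 1969
1738^4 ≡ 1969^2 = 3876961 ≡ 2080
1738^8 ≡ 2080^2 = 4326400 ≡ 1462
1738^16 ≡ 1462^2 = 2137444 ≡ 588
1738^32 ≡ 588^2 = 345744 ≡ 1798
1738^64 ≡ 1798^2 = 3232804 ≡ 1907
1738^128 ≡ 1907^2 = 3636649 ≡ 3262
1738^256 ≡ 3262^2 = 10640644 ≡ 272
1738^512 ≡ 272^2 = 73984 ≡ 804
1738^1024 ≡ 804^2 = 646416 ≡ 2432
1872 = 1024 + 512 + 256 + 64 + 16, so 1738^1872 ≡ 2432·804·272·1907·588 ≡ 3593 (mod 3659)
Right side y^r · r^s mod p:
3594^2 = 12916836 ≡ 566
3594^4 ≡ 566^2 = 320356 ≡ 2023
3594^8 ≡ 2023^2 = 4092529 ≡ 1767
3594^16 ≡ 1767^2 = 3122289 ≡ 1162
3594^32 ≡ 1162^2 = 1350244 ≡ 73
3594^64 ≡ 73^2 = 5329 ≡ 1670
3594^128 ≡ 1670^2 = 2788900 ≡ 742
3594^256 ≡ 742^2 = 550564 ≡ 1714
3594^512 ≡ 1714^2 = 2937796 ≡ 3278
3594^1024 ≡ 3278^2 = 10745284 ≡ 2460
1807 = 1024 + 512 + 256 + 8 + 4 + 2 + 1, so 3594^1807 ≡ 2460·3278·1714·1767·2023·566·3594 ≡ 568 (mod 3659)
1807^2 = 3265249 ≡ 1421
1807^4 ≡ 1421^2 = 2019241 ≡ 3132
1807^8 ≡ 3132^2 = 9809424 ≡ 3304
1807^16 ≡ 3304^2 = 10916416 ≡ 1619
1807^32 ≡ 1619^2 = 2621161 ≡ 1317
1807^64 ≡ 1317^2 = 1734489 ≡ 123
1807^128 ≡ 123^2 = 15129 ≡ 493
1807^256 ≡ 493^2 = 243049 ≡ 1555
1807^512 ≡ 1555^2 = 2418025 ≡ 3085
697 = 512 + 128 + 32 + 16 + 8 + 1, so 1807^697 ≡ 3085·493·1317·1619·3304·1807 ≡ 3096 (mod 3659)
568·3096 = 1758528 ≡ 2208 (mod 3659)
3593 ≠ 2208, so verification fails.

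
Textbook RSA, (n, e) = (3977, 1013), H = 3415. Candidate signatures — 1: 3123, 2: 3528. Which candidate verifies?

Candidate 1: Squares mod 3977: 3123^1≡3123, 3123^2≡1525, 3123^4≡3057, 3123^8≡3276, 3123^16≡2230, 3123^32≡1650, 3123^64≡2232, 3123^128≡2620, 3123^256≡98, 3123^512≡1650; 1013 = 512 + 256 + 128 + 64 + 32 + 16 + 4 + 1, so 3123^1013 ≡ 1650·98·2620·2232·1650·2230·3057·3123 ≡ 3415 (mod 3977)
  → matches H = 3415
Candidate 2: Squares mod 3977: 3528^1≡3528, 3528^2≡2751, 3528^4≡3747, 3528^8≡1199, 3528^16≡1904, 3528^32≡2169, 3528^64≡3747, 3528^128≡1199, 3528^256≡1904, 3528^512≡2169; 1013 = 512 + 256 + 128 + 64 + 32 + 16 + 4 + 1, so 3528^1013 ≡ 2169·1904·1199·3747·2169·1904·3747·3528 ≡ 935 (mod 3977)

1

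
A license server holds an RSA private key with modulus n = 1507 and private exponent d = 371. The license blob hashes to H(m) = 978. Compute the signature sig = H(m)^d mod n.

76

(H(m))^2 ≡ 978^2 = 956484 ≡ 1046
(H(m))^4 ≡ 1046^2 = 1094116 ≡ 34
(H(m))^8 ≡ 34^2 = 1156
(H(m))^16 ≡ 1156^2 = 1336336 ≡ 1134
(H(m))^32 ≡ 1134^2 = 1285956 ≡ 485
(H(m))^64 ≡ 485^2 = 235225 ≡ 133
(H(m))^128 ≡ 133^2 = 17689 ≡ 1112
(H(m))^256 ≡ 1112^2 = 1236544 ≡ 804
371 = 256 + 64 + 32 + 16 + 2 + 1, so (H(m))^371 ≡ 804·133·485·1134·1046·978 ≡ 76 (mod 1507)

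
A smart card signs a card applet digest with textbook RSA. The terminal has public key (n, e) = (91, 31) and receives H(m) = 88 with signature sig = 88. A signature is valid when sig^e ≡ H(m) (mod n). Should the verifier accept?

accept

sig^31 mod 91 = 88
88 = H(m), so the signature checks out.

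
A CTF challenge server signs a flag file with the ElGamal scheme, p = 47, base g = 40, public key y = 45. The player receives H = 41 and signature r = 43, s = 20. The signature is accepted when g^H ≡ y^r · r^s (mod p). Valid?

no

Left side g^H mod p:
40^2 = 1600 ≡ 2
40^4 ≡ 2^2 = 4
40^8 ≡ 4^2 = 16
40^16 ≡ 16^2 = 256 ≡ 21
40^32 ≡ 21^2 = 441 ≡ 18
41 = 32 + 8 + 1, so 40^41 ≡ 18·16·40 ≡ 5 (mod 47)
Right side y^r · r^s mod p:
45^2 = 2025 ≡ 4
45^4 ≡ 4^2 = 16
45^8 ≡ 16^2 = 256 ≡ 21
45^16 ≡ 21^2 = 441 ≡ 18
45^32 ≡ 18^2 = 324 ≡ 42
43 = 32 + 8 + 2 + 1, so 45^43 ≡ 42·21·4·45 ≡ 41 (mod 47)
43^2 = 1849 ≡ 16
43^4 ≡ 16^2 = 256 ≡ 21
43^8 ≡ 21^2 = 441 ≡ 18
43^16 ≡ 18^2 = 324 ≡ 42
20 = 16 + 4, so 43^20 ≡ 42·21 ≡ 36 (mod 47)
41·36 = 1476 ≡ 19 (mod 47)
5 ≠ 19, so verification fails.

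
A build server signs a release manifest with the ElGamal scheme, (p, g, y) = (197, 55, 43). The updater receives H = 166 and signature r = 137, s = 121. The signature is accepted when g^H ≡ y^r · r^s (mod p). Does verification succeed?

Left side g^H mod p:
Squares mod 197: 55^1≡55, 55^2≡70, 55^4≡172, 55^8≡34, 55^16≡171, 55^32≡85, 55^64≡133, 55^128≡156
166 = 128 + 32 + 4 + 2, so 55^166 ≡ 156·85·172·70 ≡ 24 (mod 197)
Right side y^r · r^s mod p:
Squares mod 197: 43^1≡43, 43^2≡76, 43^4≡63, 43^8≡29, 43^16≡53, 43^32≡51, 43^64≡40, 43^128≡24
137 = 128 + 8 + 1, so 43^137 ≡ 24·29·43 ≡ 181 (mod 197)
Squares mod 197: 137^1≡137, 137^2≡54, 137^4≡158, 137^8≡142, 137^16≡70, 137^32≡172, 137^64≡34
121 = 64 + 32 + 16 + 8 + 1, so 137^121 ≡ 34·172·70·142·137 ≡ 97 (mod 197)
181·97 = 17557 ≡ 24 (mod 197)
24 ≡ 24 (mod 197), so the signature is genuine.

passes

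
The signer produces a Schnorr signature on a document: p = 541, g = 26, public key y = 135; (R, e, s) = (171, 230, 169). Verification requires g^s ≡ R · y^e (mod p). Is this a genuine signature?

genuine

g^s mod p:
Squares mod 541: 26^1≡26, 26^2≡135, 26^4≡372, 26^8≡429, 26^16≡101, 26^32≡463, 26^64≡133, 26^128≡377
169 = 128 + 32 + 8 + 1, so 26^169 ≡ 377·463·429·26 ≡ 251 (mod 541)
R · y^e mod p:
Squares mod 541: 135^1≡135, 135^2≡372, 135^4≡429, 135^8≡101, 135^16≡463, 135^32≡133, 135^64≡377, 135^128≡387
230 = 128 + 64 + 32 + 4 + 2, so 135^230 ≡ 387·377·133·429·372 ≡ 147 (mod 541)
171·147 = 25137 ≡ 251 (mod 541)
251 ≡ 251 (mod 541); signature holds.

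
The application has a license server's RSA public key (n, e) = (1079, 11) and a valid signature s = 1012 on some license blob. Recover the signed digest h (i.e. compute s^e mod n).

656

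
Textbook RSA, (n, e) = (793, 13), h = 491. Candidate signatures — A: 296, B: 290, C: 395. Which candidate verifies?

Candidate A: Squares mod 793: 296^1≡296, 296^2≡386, 296^4≡705, 296^8≡607; 13 = 8 + 4 + 1, so 296^13 ≡ 607·705·296 ≡ 491 (mod 793)
  → matches h = 491
Candidate B: Squares mod 793: 290^1≡290, 290^2≡42, 290^4≡178, 290^8≡757; 13 = 8 + 4 + 1, so 290^13 ≡ 757·178·290 ≡ 472 (mod 793)
Candidate C: Squares mod 793: 395^1≡395, 395^2≡597, 395^4≡352, 395^8≡196; 13 = 8 + 4 + 1, so 395^13 ≡ 196·352·395 ≡ 395 (mod 793)

A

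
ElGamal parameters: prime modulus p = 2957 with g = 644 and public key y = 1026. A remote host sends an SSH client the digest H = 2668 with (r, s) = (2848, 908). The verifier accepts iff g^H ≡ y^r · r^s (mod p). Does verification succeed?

passes

Left side g^H mod p:
644^2 = 414736 ≡ 756
644^4 ≡ 756^2 = 571536 ≡ 835
644^8 ≡ 835^2 = 697225 ≡ 2330
644^16 ≡ 2330^2 = 5428900 ≡ 2805
644^32 ≡ 2805^2 = 7868025 ≡ 2405
644^64 ≡ 2405^2 = 5784025 ≡ 133
644^128 ≡ 133^2 = 17689 ≡ 2904
644^256 ≡ 2904^2 = 8433216 ≡ 2809
644^512 ≡ 2809^2 = 7890481 ≡ 1205
644^1024 ≡ 1205^2 = 1452025 ≡ 138
644^2048 ≡ 138^2 = 19044 ≡ 1302
2668 = 2048 + 512 + 64 + 32 + 8 + 4, so 644^2668 ≡ 1302·1205·133·2405·2330·835 ≡ 250 (mod 2957)
Right side y^r · r^s mod p:
1026^2 = 1052676 ≡ 2941
1026^4 ≡ 2941^2 = 8649481 ≡ 256
1026^8 ≡ 256^2 = 65536 ≡ 482
1026^16 ≡ 482^2 = 232324 ≡ 1678
1026^32 ≡ 1678^2 = 2815684 ≡ 620
1026^64 ≡ 620^2 = 384400 ≡ 2947
1026^128 ≡ 2947^2 = 8684809 ≡ 100
1026^256 ≡ 100^2 = 10000 ≡ 1129
1026^512 ≡ 1129^2 = 1274641 ≡ 174
1026^1024 ≡ 174^2 = 30276 ≡ 706
1026^2048 ≡ 706^2 = 498436 ≡ 1660
2848 = 2048 + 512 + 256 + 32, so 1026^2848 ≡ 1660·174·1129·620 ≡ 629 (mod 2957)
2848^2 = 8111104 ≡ 53
2848^4 ≡ 53^2 = 2809
2848^8 ≡ 2809^2 = 7890481 ≡ 1205
2848^16 ≡ 1205^2 = 1452025 ≡ 138
2848^32 ≡ 138^2 = 19044 ≡ 1302
2848^64 ≡ 1302^2 = 1695204 ≡ 843
2848^128 ≡ 843^2 = 710649 ≡ 969
2848^256 ≡ 969^2 = 938961 ≡ 1592
2848^512 ≡ 1592^2 = 2534464 ≡ 315
908 = 512 + 256 + 128 + 8 + 4, so 2848^908 ≡ 315·1592·969·1205·2809 ≡ 856 (mod 2957)
629·856 = 538424 ≡ 250 (mod 2957)
250 ≡ 250 (mod 2957), so the signature is genuine.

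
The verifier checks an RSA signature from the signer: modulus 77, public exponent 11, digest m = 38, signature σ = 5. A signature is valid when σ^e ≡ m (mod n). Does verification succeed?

passes

σ^2 ≡ 5^2 = 25
σ^4 ≡ 25^2 = 625 ≡ 9
σ^8 ≡ 9^2 = 81 ≡ 4
11 = 8 + 2 + 1, so σ^11 ≡ 4·25·5 ≡ 38 (mod 77)
σ^11 mod 77 = 38 matches m.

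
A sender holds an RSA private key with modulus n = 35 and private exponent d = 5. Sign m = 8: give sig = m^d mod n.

m^5 mod 35 = 8

8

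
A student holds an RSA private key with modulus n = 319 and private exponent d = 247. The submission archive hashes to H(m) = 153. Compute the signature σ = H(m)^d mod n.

(H(m))^2 ≡ 153^2 = 23409 ≡ 122
(H(m))^4 ≡ 122^2 = 14884 ≡ 210
(H(m))^8 ≡ 210^2 = 44100 ≡ 78
(H(m))^16 ≡ 78^2 = 6084 ≡ 23
(H(m))^32 ≡ 23^2 = 529 ≡ 210
(H(m))^64 ≡ 210^2 = 44100 ≡ 78
(H(m))^128 ≡ 78^2 = 6084 ≡ 23
247 = 128 + 64 + 32 + 16 + 4 + 2 + 1, so (H(m))^247 ≡ 23·78·210·23·210·122·153 ≡ 43 (mod 319)

43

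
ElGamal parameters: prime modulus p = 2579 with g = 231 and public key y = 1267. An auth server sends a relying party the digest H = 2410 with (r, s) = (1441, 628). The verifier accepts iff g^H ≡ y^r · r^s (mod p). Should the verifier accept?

Left side g^H mod p:
231^2 = 53361 ≡ 1781
231^4 ≡ 1781^2 = 3171961 ≡ 2370
231^8 ≡ 2370^2 = 5616900 ≡ 2417
231^16 ≡ 2417^2 = 5841889 ≡ 454
231^32 ≡ 454^2 = 206116 ≡ 2375
231^64 ≡ 2375^2 = 5640625 ≡ 352
231^128 ≡ 352^2 = 123904 ≡ 112
231^256 ≡ 112^2 = 12544 ≡ 2228
231^512 ≡ 2228^2 = 4963984 ≡ 1988
231^1024 ≡ 1988^2 = 3952144 ≡ 1116
231^2048 ≡ 1116^2 = 1245456 ≡ 2378
2410 = 2048 + 256 + 64 + 32 + 8 + 2, so 231^2410 ≡ 2378·2228·352·2375·2417·1781 ≡ 752 (mod 2579)
Right side y^r · r^s mod p:
1267^2 = 1605289 ≡ 1151
1267^4 ≡ 1151^2 = 1324801 ≡ 1774
1267^8 ≡ 1774^2 = 3147076 ≡ 696
1267^16 ≡ 696^2 = 484416 ≡ 2143
1267^32 ≡ 2143^2 = 4592449 ≡ 1829
1267^64 ≡ 1829^2 = 3345241 ≡ 278
1267^128 ≡ 278^2 = 77284 ≡ 2493
1267^256 ≡ 2493^2 = 6215049 ≡ 2238
1267^512 ≡ 2238^2 = 5008644 ≡ 226
1267^1024 ≡ 226^2 = 51076 ≡ 2075
1441 = 1024 + 256 + 128 + 32 + 1, so 1267^1441 ≡ 2075·2238·2493·1829·1267 ≡ 315 (mod 2579)
1441^2 = 2076481 ≡ 386
1441^4 ≡ 386^2 = 148996 ≡ 1993
1441^8 ≡ 1993^2 = 3972049 ≡ 389
1441^16 ≡ 389^2 = 151321 ≡ 1739
1441^32 ≡ 1739^2 = 3024121 ≡ 1533
1441^64 ≡ 1533^2 = 2350089 ≡ 620
1441^128 ≡ 620^2 = 384400 ≡ 129
1441^256 ≡ 129^2 = 16641 ≡ 1167
1441^512 ≡ 1167^2 = 1361889 ≡ 177
628 = 512 + 64 + 32 + 16 + 4, so 1441^628 ≡ 177·620·1533·1739·1993 ≡ 510 (mod 2579)
315·510 = 160650 ≡ 752 (mod 2579)
752 ≡ 752 (mod 2579), so the signature is genuine.

accept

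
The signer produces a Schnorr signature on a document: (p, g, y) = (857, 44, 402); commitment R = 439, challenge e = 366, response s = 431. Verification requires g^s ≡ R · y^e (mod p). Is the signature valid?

invalid

g^s mod p:
Squares mod 857: 44^1≡44, 44^2≡222, 44^4≡435, 44^8≡685, 44^16≡446, 44^32≡92, 44^64≡751, 44^128≡95, 44^256≡455
431 = 256 + 128 + 32 + 8 + 4 + 2 + 1, so 44^431 ≡ 455·95·92·685·435·222·44 ≡ 516 (mod 857)
R · y^e mod p:
Squares mod 857: 402^1≡402, 402^2≡488, 402^4≡755, 402^8≡120, 402^16≡688, 402^32≡280, 402^64≡413, 402^128≡26, 402^256≡676
366 = 256 + 64 + 32 + 8 + 4 + 2, so 402^366 ≡ 676·413·280·120·755·488 ≡ 632 (mod 857)
439·632 = 277448 ≡ 637 (mod 857)
516 ≠ 637; the check fails.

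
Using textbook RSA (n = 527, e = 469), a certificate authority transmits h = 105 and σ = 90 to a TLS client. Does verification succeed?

fails

Squares mod 527: σ^1≡90, σ^2≡195, σ^4≡81, σ^8≡237, σ^16≡307, σ^32≡443, σ^64≡205, σ^128≡392, σ^256≡307
469 = 256 + 128 + 64 + 16 + 4 + 1, so σ^469 ≡ 307·392·205·307·81·90 ≡ 422 (mod 527)
The recovered value 422 does not match the digest 105.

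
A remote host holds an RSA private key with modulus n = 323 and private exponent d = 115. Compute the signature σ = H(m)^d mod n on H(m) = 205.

222

(H(m))^115 mod 323 = 222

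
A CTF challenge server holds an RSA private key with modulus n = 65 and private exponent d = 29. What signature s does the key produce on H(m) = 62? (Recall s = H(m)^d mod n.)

17

(H(m))^2 ≡ 62^2 = 3844 ≡ 9
(H(m))^4 ≡ 9^2 = 81 ≡ 16
(H(m))^8 ≡ 16^2 = 256 ≡ 61
(H(m))^16 ≡ 61^2 = 3721 ≡ 16
29 = 16 + 8 + 4 + 1, so (H(m))^29 ≡ 16·61·16·62 ≡ 17 (mod 65)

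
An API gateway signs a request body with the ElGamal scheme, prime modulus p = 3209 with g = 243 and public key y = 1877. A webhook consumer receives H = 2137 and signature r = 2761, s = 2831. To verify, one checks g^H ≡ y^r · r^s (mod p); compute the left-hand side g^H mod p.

240

243^2 = 59049 ≡ 1287
243^4 ≡ 1287^2 = 1656369 ≡ 525
243^8 ≡ 525^2 = 275625 ≡ 2860
243^16 ≡ 2860^2 = 8179600 ≡ 3068
243^32 ≡ 3068^2 = 9412624 ≡ 627
243^64 ≡ 627^2 = 393129 ≡ 1631
243^128 ≡ 1631^2 = 2660161 ≡ 3109
243^256 ≡ 3109^2 = 9665881 ≡ 373
243^512 ≡ 373^2 = 139129 ≡ 1142
243^1024 ≡ 1142^2 = 1304164 ≡ 1310
243^2048 ≡ 1310^2 = 1716100 ≡ 2494
2137 = 2048 + 64 + 16 + 8 + 1, so 243^2137 ≡ 2494·1631·3068·2860·243 ≡ 240 (mod 3209)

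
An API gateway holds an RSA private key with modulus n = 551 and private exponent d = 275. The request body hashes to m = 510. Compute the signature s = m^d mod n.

Squares mod 551: m^1≡510, m^2≡28, m^4≡233, m^8≡291, m^16≡378, m^32≡175, m^64≡320, m^128≡465, m^256≡233
275 = 256 + 16 + 2 + 1, so m^275 ≡ 233·378·28·510 ≡ 99 (mod 551)

99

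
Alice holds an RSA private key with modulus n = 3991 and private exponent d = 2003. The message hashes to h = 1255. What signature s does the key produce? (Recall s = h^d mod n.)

Squares mod 3991: h^1≡1255, h^2≡2571, h^4≡945, h^8≡3032, h^16≡1751, h^32≡913, h^64≡3441, h^128≡3175, h^256≡3350, h^512≡3799, h^1024≡945
2003 = 1024 + 512 + 256 + 128 + 64 + 16 + 2 + 1, so h^2003 ≡ 945·3799·3350·3175·3441·1751·2571·1255 ≡ 2342 (mod 3991)

2342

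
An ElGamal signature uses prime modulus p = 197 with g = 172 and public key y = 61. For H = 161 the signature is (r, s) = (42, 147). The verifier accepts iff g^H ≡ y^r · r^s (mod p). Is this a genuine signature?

genuine

Left side g^H mod p:
Squares mod 197: 172^1≡172, 172^2≡34, 172^4≡171, 172^8≡85, 172^16≡133, 172^32≡156, 172^64≡105, 172^128≡190
161 = 128 + 32 + 1, so 172^161 ≡ 190·156·172 ≡ 114 (mod 197)
Right side y^r · r^s mod p:
Squares mod 197: 61^1≡61, 61^2≡175, 61^4≡90, 61^8≡23, 61^16≡135, 61^32≡101
42 = 32 + 8 + 2, so 61^42 ≡ 101·23·175 ≡ 114 (mod 197)
Squares mod 197: 42^1≡42, 42^2≡188, 42^4≡81, 42^8≡60, 42^16≡54, 42^32≡158, 42^64≡142, 42^128≡70
147 = 128 + 16 + 2 + 1, so 42^147 ≡ 70·54·188·42 ≡ 1 (mod 197)
114·1 = 114 ≡ 114 (mod 197)
114 ≡ 114 (mod 197), so the signature is genuine.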